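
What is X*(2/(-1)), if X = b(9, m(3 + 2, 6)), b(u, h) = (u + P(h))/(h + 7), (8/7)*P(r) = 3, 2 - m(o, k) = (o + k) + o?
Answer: 93/28 ≈ 3.3214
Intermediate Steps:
m(o, k) = 2 - k - 2*o (m(o, k) = 2 - ((o + k) + o) = 2 - ((k + o) + o) = 2 - (k + 2*o) = 2 + (-k - 2*o) = 2 - k - 2*o)
P(r) = 21/8 (P(r) = (7/8)*3 = 21/8)
b(u, h) = (21/8 + u)/(7 + h) (b(u, h) = (u + 21/8)/(h + 7) = (21/8 + u)/(7 + h))
X = -93/56 (X = (21/8 + 9)/(7 + (2 - 1*6 - 2*(3 + 2))) = (93/8)/(7 + (2 - 6 - 2*5)) = (93/8)/(7 + (2 - 6 - 10)) = (93/8)/(7 - 14) = (93/8)/(-7) = -⅐*93/8 = -93/56 ≈ -1.6607)
X*(2/(-1)) = -93/(28*(-1)) = -93*(-1)/28 = -93/56*(-2) = 93/28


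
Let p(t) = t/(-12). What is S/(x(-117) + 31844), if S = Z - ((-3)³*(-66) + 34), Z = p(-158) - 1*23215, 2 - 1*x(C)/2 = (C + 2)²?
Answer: -150107/32388 ≈ -4.6347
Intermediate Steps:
p(t) = -t/12 (p(t) = t*(-1/12) = -t/12)
x(C) = 4 - 2*(2 + C)² (x(C) = 4 - 2*(C + 2)² = 4 - 2*(2 + C)²)
Z = -139211/6 (Z = -1/12*(-158) - 1*23215 = 79/6 - 23215 = -139211/6 ≈ -23202.)
S = -150107/6 (S = -139211/6 - ((-3)³*(-66) + 34) = -139211/6 - (-27*(-66) + 34) = -139211/6 - (1782 + 34) = -139211/6 - 1*1816 = -139211/6 - 1816 = -150107/6 ≈ -25018.)
S/(x(-117) + 31844) = -150107/(6*((4 - 2*(2 - 117)²) + 31844)) = -150107/(6*((4 - 2*(-115)²) + 31844)) = -150107/(6*((4 - 2*13225) + 31844)) = -150107/(6*((4 - 26450) + 31844)) = -150107/(6*(-26446 + 31844)) = -150107/6/5398 = -150107/6*1/5398 = -150107/32388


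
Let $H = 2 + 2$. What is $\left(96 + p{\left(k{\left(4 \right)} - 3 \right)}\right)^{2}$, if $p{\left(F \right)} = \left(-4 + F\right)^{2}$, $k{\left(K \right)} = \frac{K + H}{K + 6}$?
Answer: $\frac{11296321}{625} \approx 18074.0$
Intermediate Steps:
$H = 4$
$k{\left(K \right)} = \frac{4 + K}{6 + K}$ ($k{\left(K \right)} = \frac{K + 4}{K + 6} = \frac{4 + K}{6 + K}$)
$\left(96 + p{\left(k{\left(4 \right)} - 3 \right)}\right)^{2} = \left(96 + \left(-4 - \left(3 - \frac{4 + 4}{6 + 4}\right)\right)^{2}\right)^{2} = \left(96 + \left(-4 - \left(3 - \frac{1}{10} \cdot 8\right)\right)^{2}\right)^{2} = \left(96 + \left(-4 + \left(\frac{1}{10} \cdot 8 - 3\right)\right)^{2}\right)^{2} = \left(96 + \left(-4 + \left(\frac{4}{5} - 3\right)\right)^{2}\right)^{2} = \left(96 + \left(-4 - \frac{11}{5}\right)^{2}\right)^{2} = \left(96 + \left(- \frac{31}{5}\right)^{2}\right)^{2} = \left(96 + \frac{961}{25}\right)^{2} = \left(\frac{3361}{25}\right)^{2} = \frac{11296321}{625}$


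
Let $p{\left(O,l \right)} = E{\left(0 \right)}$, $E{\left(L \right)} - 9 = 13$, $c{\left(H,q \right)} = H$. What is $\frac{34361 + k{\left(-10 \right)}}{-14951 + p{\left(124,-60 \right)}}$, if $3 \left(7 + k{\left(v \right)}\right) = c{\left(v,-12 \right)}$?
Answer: $- \frac{103052}{44787} \approx -2.3009$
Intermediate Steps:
$E{\left(L \right)} = 22$ ($E{\left(L \right)} = 9 + 13 = 22$)
$p{\left(O,l \right)} = 22$
$k{\left(v \right)} = -7 + \frac{v}{3}$
$\frac{34361 + k{\left(-10 \right)}}{-14951 + p{\left(124,-60 \right)}} = \frac{34361 + \left(-7 + \frac{1}{3} \left(-10\right)\right)}{-14951 + 22} = \frac{34361 - \frac{31}{3}}{-14929} = \left(34361 - \frac{31}{3}\right) \left(- \frac{1}{14929}\right) = \frac{103052}{3} \left(- \frac{1}{14929}\right) = - \frac{103052}{44787}$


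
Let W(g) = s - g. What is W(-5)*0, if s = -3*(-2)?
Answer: 0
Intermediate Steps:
s = 6
W(g) = 6 - g
W(-5)*0 = (6 - 1*(-5))*0 = (6 + 5)*0 = 11*0 = 0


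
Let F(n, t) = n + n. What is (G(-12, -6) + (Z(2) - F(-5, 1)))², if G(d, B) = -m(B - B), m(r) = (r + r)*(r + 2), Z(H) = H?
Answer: 144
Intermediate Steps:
F(n, t) = 2*n
m(r) = 2*r*(2 + r) (m(r) = (2*r)*(2 + r) = 2*r*(2 + r))
G(d, B) = 0 (G(d, B) = -2*(B - B)*(2 + (B - B)) = -2*0*(2 + 0) = -2*0*2 = -1*0 = 0)
(G(-12, -6) + (Z(2) - F(-5, 1)))² = (0 + (2 - 2*(-5)))² = (0 + (2 - 1*(-10)))² = (0 + (2 + 10))² = (0 + 12)² = 12² = 144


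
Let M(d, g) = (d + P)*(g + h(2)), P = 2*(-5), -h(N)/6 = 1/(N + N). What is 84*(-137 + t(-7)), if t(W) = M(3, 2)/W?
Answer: -11466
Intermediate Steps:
h(N) = -3/N (h(N) = -6/(N + N) = -6*1/(2*N) = -3/N)
P = -10
M(d, g) = (-10 + d)*(-3/2 + g) (M(d, g) = (d - 10)*(g - 3/2) = (-10 + d)*(g - 3*½) = (-10 + d)*(g - 3/2) = (-10 + d)*(-3/2 + g))
t(W) = -7/(2*W) (t(W) = (15 - 10*2 - 3/2*3 + 3*2)/W = (15 - 20 - 9/2 + 6)/W = -7/(2*W))
84*(-137 + t(-7)) = 84*(-137 - 7/2/(-7)) = 84*(-137 - 7/2*(-⅐)) = 84*(-137 + ½) = 84*(-273/2) = -11466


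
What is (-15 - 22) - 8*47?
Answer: -413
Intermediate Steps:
(-15 - 22) - 8*47 = -37 - 376 = -413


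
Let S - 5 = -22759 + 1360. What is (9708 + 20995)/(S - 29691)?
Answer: -30703/51085 ≈ -0.60102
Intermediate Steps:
S = -21394 (S = 5 + (-22759 + 1360) = 5 - 21399 = -21394)
(9708 + 20995)/(S - 29691) = (9708 + 20995)/(-21394 - 29691) = 30703/(-51085) = 30703*(-1/51085) = -30703/51085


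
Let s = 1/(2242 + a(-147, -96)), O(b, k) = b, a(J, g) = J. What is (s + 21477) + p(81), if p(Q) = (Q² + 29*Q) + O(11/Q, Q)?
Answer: 5156545091/169695 ≈ 30387.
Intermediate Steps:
p(Q) = Q² + 11/Q + 29*Q (p(Q) = (Q² + 29*Q) + 11/Q = Q² + 11/Q + 29*Q)
s = 1/2095 (s = 1/(2242 - 147) = 1/2095 ≈ 0.00047733)
(s + 21477) + p(81) = (1/2095 + 21477) + (11 + 81²*(29 + 81))/81 = 44994316/2095 + (11 + 6561*110)/81 = 44994316/2095 + (11 + 721710)/81 = 44994316/2095 + (1/81)*721721 = 44994316/2095 + 721721/81 = 5156545091/169695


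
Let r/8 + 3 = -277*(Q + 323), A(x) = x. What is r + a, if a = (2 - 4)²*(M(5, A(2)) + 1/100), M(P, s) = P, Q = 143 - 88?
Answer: -20941299/25 ≈ -8.3765e+5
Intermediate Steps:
Q = 55
r = -837672 (r = -24 + 8*(-277*(55 + 323)) = -24 + 8*(-277*378) = -24 + 8*(-104706) = -24 - 837648 = -837672)
a = 501/25 (a = (2 - 4)²*(5 + 1/100) = (-2)²*(5 + 1/100) = 4*(501/100) = 501/25 ≈ 20.040)
r + a = -837672 + 501/25 = -20941299/25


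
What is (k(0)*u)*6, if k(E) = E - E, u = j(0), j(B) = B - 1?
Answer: 0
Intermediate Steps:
j(B) = -1 + B
u = -1 (u = -1 + 0 = -1)
k(E) = 0
(k(0)*u)*6 = (0*(-1))*6 = 0*6 = 0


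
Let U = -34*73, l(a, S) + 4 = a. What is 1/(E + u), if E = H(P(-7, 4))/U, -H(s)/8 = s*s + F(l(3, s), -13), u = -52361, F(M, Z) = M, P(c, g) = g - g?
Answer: -1241/64980005 ≈ -1.9098e-5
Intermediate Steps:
l(a, S) = -4 + a
P(c, g) = 0
U = -2482
H(s) = 8 - 8*s² (H(s) = -8*(s*s + (-4 + 3)) = -8*(s² - 1) = -8*(-1 + s²) = 8 - 8*s²)
E = -4/1241 (E = (8 - 8*0²)/(-2482) = (8 - 8*0)*(-1/2482) = (8 + 0)*(-1/2482) = 8*(-1/2482) = -4/1241 ≈ -0.0032232)
1/(E + u) = 1/(-4/1241 - 52361) = 1/(-64980005/1241) = -1241/64980005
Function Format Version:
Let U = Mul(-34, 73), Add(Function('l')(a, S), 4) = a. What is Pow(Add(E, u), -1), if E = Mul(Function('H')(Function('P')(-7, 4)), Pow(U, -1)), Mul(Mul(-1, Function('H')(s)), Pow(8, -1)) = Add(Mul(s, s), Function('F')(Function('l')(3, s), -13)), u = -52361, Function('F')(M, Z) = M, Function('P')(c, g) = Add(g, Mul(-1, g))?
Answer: Rational(-1241, 64980005) ≈ -1.9098e-5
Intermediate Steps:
Function('l')(a, S) = Add(-4, a)
Function('P')(c, g) = 0
U = -2482
Function('H')(s) = Add(8, Mul(-8, Pow(s, 2))) (Function('H')(s) = Mul(-8, Add(Mul(s, s), Add(-4, 3))) = Mul(-8, Add(Pow(s, 2), -1)) = Mul(-8, Add(-1, Pow(s, 2))) = Add(8, Mul(-8, Pow(s, 2))))
E = Rational(-4, 1241) (E = Mul(Add(8, Mul(-8, Pow(0, 2))), Pow(-2482, -1)) = Mul(Add(8, Mul(-8, 0)), Rational(-1, 2482)) = Mul(Add(8, 0), Rational(-1, 2482)) = Mul(8, Rational(-1, 2482)) = Rational(-4, 1241) ≈ -0.0032232)
Pow(Add(E, u), -1) = Pow(Add(Rational(-4, 1241), -52361), -1) = Pow(Rational(-64980005, 1241), -1) = Rational(-1241, 64980005)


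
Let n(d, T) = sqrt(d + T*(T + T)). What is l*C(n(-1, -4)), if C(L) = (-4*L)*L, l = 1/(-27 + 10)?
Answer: 124/17 ≈ 7.2941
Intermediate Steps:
n(d, T) = sqrt(d + 2*T**2) (n(d, T) = sqrt(d + T*(2*T)) = sqrt(d + 2*T**2))
l = -1/17 (l = 1/(-17) = -1/17 ≈ -0.058824)
C(L) = -4*L**2
l*C(n(-1, -4)) = -(-4)*(sqrt(-1 + 2*(-4)**2))**2/17 = -(-4)*(sqrt(-1 + 2*16))**2/17 = -(-4)*(sqrt(-1 + 32))**2/17 = -(-4)*(sqrt(31))**2/17 = -(-4)*31/17 = -1/17*(-124) = 124/17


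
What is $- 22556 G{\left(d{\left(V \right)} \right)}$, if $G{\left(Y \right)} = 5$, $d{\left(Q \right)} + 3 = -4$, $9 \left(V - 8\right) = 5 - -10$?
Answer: $-112780$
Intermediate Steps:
$V = \frac{29}{3}$ ($V = 8 + \frac{5 - -10}{9} = 8 + \frac{5 + 10}{9} = 8 + \frac{1}{9} \cdot 15 = 8 + \frac{5}{3} = \frac{29}{3} \approx 9.6667$)
$d{\left(Q \right)} = -7$ ($d{\left(Q \right)} = -3 - 4 = -7$)
$- 22556 G{\left(d{\left(V \right)} \right)} = \left(-22556\right) 5 = -112780$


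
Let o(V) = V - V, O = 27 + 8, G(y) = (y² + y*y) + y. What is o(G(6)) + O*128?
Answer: 4480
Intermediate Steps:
G(y) = y + 2*y² (G(y) = (y² + y²) + y = 2*y² + y = y + 2*y²)
O = 35
o(V) = 0
o(G(6)) + O*128 = 0 + 35*128 = 0 + 4480 = 4480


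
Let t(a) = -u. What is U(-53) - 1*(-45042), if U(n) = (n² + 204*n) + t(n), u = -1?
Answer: 37040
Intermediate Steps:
t(a) = 1 (t(a) = -1*(-1) = 1)
U(n) = 1 + n² + 204*n (U(n) = (n² + 204*n) + 1 = 1 + n² + 204*n)
U(-53) - 1*(-45042) = (1 + (-53)² + 204*(-53)) - 1*(-45042) = (1 + 2809 - 10812) + 45042 = -8002 + 45042 = 37040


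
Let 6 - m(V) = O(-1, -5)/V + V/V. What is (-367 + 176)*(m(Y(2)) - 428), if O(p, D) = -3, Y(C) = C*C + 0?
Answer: 322599/4 ≈ 80650.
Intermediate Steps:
Y(C) = C**2 (Y(C) = C**2 + 0 = C**2)
m(V) = 5 + 3/V (m(V) = 6 - (-3/V + V/V) = 6 - (-3/V + 1) = 6 - (1 - 3/V) = 6 + (-1 + 3/V) = 5 + 3/V)
(-367 + 176)*(m(Y(2)) - 428) = (-367 + 176)*((5 + 3/(2**2)) - 428) = -191*((5 + 3/4) - 428) = -191*(23/4 - 428) = -191*(-1689/4) = 322599/4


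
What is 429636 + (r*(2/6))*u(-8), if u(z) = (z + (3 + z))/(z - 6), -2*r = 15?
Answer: 12029743/28 ≈ 4.2963e+5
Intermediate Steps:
r = -15/2 (r = -1/2*15 = -15/2 ≈ -7.5000)
u(z) = (3 + 2*z)/(-6 + z)
429636 + (r*(2/6))*u(-8) = 429636 + (-15/6)*((3 + 2*(-8))/(-6 - 8)) = 429636 + (-15/6)*((3 - 16)/(-14)) = 429636 + (-15/2*1/3)*(-1/14*(-13)) = 429636 - 5/2*13/14 = 429636 - 65/28 = 12029743/28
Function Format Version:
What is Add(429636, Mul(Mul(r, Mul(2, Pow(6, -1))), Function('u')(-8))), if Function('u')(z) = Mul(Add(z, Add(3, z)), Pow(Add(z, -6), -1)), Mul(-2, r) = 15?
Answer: Rational(12029743, 28) ≈ 4.2963e+5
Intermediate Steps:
r = Rational(-15, 2) (r = Mul(Rational(-1, 2), 15) = Rational(-15, 2) ≈ -7.5000)
Function('u')(z) = Mul(Pow(Add(-6, z), -1), Add(3, Mul(2, z))) (Function('u')(z) = Mul(Add(3, Mul(2, z)), Pow(Add(-6, z), -1)) = Mul(Pow(Add(-6, z), -1), Add(3, Mul(2, z))))
Add(429636, Mul(Mul(r, Mul(2, Pow(6, -1))), Function('u')(-8))) = Add(429636, Mul(Mul(Rational(-15, 2), Mul(2, Pow(6, -1))), Mul(Pow(Add(-6, -8), -1), Add(3, Mul(2, -8))))) = Add(429636, Mul(Mul(Rational(-15, 2), Mul(2, Rational(1, 6))), Mul(Pow(-14, -1), Add(3, -16)))) = Add(429636, Mul(Mul(Rational(-15, 2), Rational(1, 3)), Mul(Rational(-1, 14), -13))) = Add(429636, Mul(Rational(-5, 2), Rational(13, 14))) = Add(429636, Rational(-65, 28)) = Rational(12029743, 28)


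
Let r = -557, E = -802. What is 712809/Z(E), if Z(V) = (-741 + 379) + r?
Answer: -712809/919 ≈ -775.64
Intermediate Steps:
Z(V) = -919 (Z(V) = (-741 + 379) - 557 = -362 - 557 = -919)
712809/Z(E) = 712809/(-919) = 712809*(-1/919) = -712809/919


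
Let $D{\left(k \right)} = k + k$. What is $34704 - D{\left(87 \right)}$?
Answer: $34530$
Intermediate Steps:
$D{\left(k \right)} = 2 k$
$34704 - D{\left(87 \right)} = 34704 - 2 \cdot 87 = 34704 - 174 = 34530$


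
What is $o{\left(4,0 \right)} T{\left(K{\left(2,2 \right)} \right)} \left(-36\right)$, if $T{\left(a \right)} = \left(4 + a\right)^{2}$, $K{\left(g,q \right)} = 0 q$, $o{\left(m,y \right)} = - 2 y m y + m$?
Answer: $-2304$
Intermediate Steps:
$o{\left(m,y \right)} = m - 2 m y^{2}$ ($o{\left(m,y \right)} = - 2 m y y + m = - 2 m y^{2} + m = m - 2 m y^{2}$)
$K{\left(g,q \right)} = 0$
$o{\left(4,0 \right)} T{\left(K{\left(2,2 \right)} \right)} \left(-36\right) = 4 \left(1 - 2 \cdot 0^{2}\right) \left(4 + 0\right)^{2} \left(-36\right) = 4 \left(1 - 0\right) 4^{2} \left(-36\right) = 4 \left(1 + 0\right) 16 \left(-36\right) = 4 \cdot 1 \cdot 16 \left(-36\right) = 4 \cdot 16 \left(-36\right) = 64 \left(-36\right) = -2304$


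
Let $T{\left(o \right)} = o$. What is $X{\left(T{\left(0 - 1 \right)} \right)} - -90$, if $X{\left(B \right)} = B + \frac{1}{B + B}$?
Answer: $\frac{177}{2} \approx 88.5$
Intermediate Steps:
$X{\left(B \right)} = B + \frac{1}{2 B}$
$X{\left(T{\left(0 - 1 \right)} \right)} - -90 = \left(\left(0 - 1\right) + \frac{1}{2 \left(0 - 1\right)}\right) - -90 = \left(-1 + \frac{1}{2 \left(-1\right)}\right) + 90 = \left(-1 + \frac{1}{2} \left(-1\right)\right) + 90 = \left(-1 - \frac{1}{2}\right) + 90 = - \frac{3}{2} + 90 = \frac{177}{2}$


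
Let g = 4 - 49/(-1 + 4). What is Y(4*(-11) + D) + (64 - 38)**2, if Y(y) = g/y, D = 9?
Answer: 71017/105 ≈ 676.35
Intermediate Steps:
g = -37/3 (g = 4 - 49/3 = -37/3 ≈ -12.333)
Y(y) = -37/(3*y)
Y(4*(-11) + D) + (64 - 38)**2 = -37/(3*(4*(-11) + 9)) + (64 - 38)**2 = -37/(3*(-44 + 9)) + 26**2 = -37/3/(-35) + 676 = -37/3*(-1/35) + 676 = 37/105 + 676 = 71017/105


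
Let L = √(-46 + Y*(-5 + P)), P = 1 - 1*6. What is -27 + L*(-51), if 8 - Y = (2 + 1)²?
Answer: -27 - 306*I ≈ -27.0 - 306.0*I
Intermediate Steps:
P = -5 (P = 1 - 6 = -5)
Y = -1 (Y = 8 - (2 + 1)² = 8 - 1*3² = 8 - 1*9 = 8 - 9 = -1)
L = 6*I (L = √(-46 - (-5 - 5)) = √(-46 - 1*(-10)) = √(-46 + 10) = √(-36) = 6*I ≈ 6.0*I)
-27 + L*(-51) = -27 + (6*I)*(-51) = -27 - 306*I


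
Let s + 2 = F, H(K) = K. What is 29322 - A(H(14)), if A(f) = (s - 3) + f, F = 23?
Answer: 29290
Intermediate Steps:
s = 21 (s = -2 + 23 = 21)
A(f) = 18 + f (A(f) = (21 - 3) + f = 18 + f)
29322 - A(H(14)) = 29322 - (18 + 14) = 29322 - 1*32 = 29322 - 32 = 29290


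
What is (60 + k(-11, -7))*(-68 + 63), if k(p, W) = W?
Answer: -265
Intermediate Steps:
(60 + k(-11, -7))*(-68 + 63) = (60 - 7)*(-68 + 63) = 53*(-5) = -265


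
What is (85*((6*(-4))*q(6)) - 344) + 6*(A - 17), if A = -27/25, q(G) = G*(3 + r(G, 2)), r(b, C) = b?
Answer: -2765312/25 ≈ -1.1061e+5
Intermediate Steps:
q(G) = G*(3 + G)
A = -27/25 (A = -27*1/25 = -27/25 ≈ -1.0800)
(85*((6*(-4))*q(6)) - 344) + 6*(A - 17) = (85*((6*(-4))*(6*(3 + 6))) - 344) + 6*(-27/25 - 17) = (85*(-144*9) - 344) + 6*(-452/25) = (85*(-24*54) - 344) - 2712/25 = (85*(-1296) - 344) - 2712/25 = (-110160 - 344) - 2712/25 = -110504 - 2712/25 = -2765312/25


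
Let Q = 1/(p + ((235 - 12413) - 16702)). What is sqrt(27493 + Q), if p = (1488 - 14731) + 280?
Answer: sqrt(48135751949114)/41843 ≈ 165.81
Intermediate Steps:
p = -12963 (p = -13243 + 280 = -12963)
Q = -1/41843 (Q = 1/(-12963 + ((235 - 12413) - 16702)) = 1/(-12963 + (-12178 - 16702)) = 1/(-12963 - 28880) = 1/(-41843) = -1/41843 ≈ -2.3899e-5)
sqrt(27493 + Q) = sqrt(27493 - 1/41843) = sqrt(1150389598/41843) = sqrt(48135751949114)/41843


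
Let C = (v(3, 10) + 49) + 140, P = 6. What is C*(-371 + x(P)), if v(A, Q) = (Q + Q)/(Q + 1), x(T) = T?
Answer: -766135/11 ≈ -69649.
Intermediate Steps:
v(A, Q) = 2*Q/(1 + Q) (v(A, Q) = (2*Q)/(1 + Q) = 2*Q/(1 + Q))
C = 2099/11 (C = (2*10/(1 + 10) + 49) + 140 = (2*10/11 + 49) + 140 = (2*10*(1/11) + 49) + 140 = (20/11 + 49) + 140 = 559/11 + 140 = 2099/11 ≈ 190.82)
C*(-371 + x(P)) = 2099*(-371 + 6)/11 = (2099/11)*(-365) = -766135/11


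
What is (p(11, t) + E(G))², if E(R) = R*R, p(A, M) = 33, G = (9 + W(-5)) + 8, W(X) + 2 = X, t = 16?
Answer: 17689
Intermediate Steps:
W(X) = -2 + X
G = 10 (G = (9 + (-2 - 5)) + 8 = (9 - 7) + 8 = 2 + 8 = 10)
E(R) = R²
(p(11, t) + E(G))² = (33 + 10²)² = (33 + 100)² = 133² = 17689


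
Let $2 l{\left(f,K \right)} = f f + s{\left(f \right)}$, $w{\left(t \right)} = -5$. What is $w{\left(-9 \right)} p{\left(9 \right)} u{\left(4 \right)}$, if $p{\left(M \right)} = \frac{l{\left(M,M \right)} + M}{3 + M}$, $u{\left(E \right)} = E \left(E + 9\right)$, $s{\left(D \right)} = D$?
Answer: $-1170$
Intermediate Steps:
$u{\left(E \right)} = E \left(9 + E\right)$
$l{\left(f,K \right)} = \frac{f}{2} + \frac{f^{2}}{2}$ ($l{\left(f,K \right)} = \frac{f f + f}{2} = \frac{f^{2} + f}{2} = \frac{f + f^{2}}{2} = \frac{f}{2} + \frac{f^{2}}{2}$)
$p{\left(M \right)} = \frac{M + \frac{M \left(1 + M\right)}{2}}{3 + M}$ ($p{\left(M \right)} = \frac{\frac{M \left(1 + M\right)}{2} + M}{3 + M} = \frac{M + \frac{M \left(1 + M\right)}{2}}{3 + M}$)
$w{\left(-9 \right)} p{\left(9 \right)} u{\left(4 \right)} = - 5 \cdot \frac{1}{2} \cdot 9 \cdot 4 \left(9 + 4\right) = \left(-5\right) \frac{9}{2} \cdot 4 \cdot 13 = \left(- \frac{45}{2}\right) 52 = -1170$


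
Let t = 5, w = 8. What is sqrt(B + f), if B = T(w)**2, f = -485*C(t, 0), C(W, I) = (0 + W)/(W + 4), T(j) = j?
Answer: 43*I/3 ≈ 14.333*I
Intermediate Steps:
C(W, I) = W/(4 + W)
f = -2425/9 (f = -2425/(4 + 5) = -2425/9 ≈ -269.44)
B = 64 (B = 8**2 = 64)
sqrt(B + f) = sqrt(64 - 2425/9) = sqrt(-1849/9) = 43*I/3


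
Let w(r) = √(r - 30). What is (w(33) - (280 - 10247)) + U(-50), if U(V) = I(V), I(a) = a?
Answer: 9917 + √3 ≈ 9918.7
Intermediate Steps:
w(r) = √(-30 + r)
U(V) = V
(w(33) - (280 - 10247)) + U(-50) = (√(-30 + 33) - (280 - 10247)) - 50 = (√3 - 1*(-9967)) - 50 = (√3 + 9967) - 50 = (9967 + √3) - 50 = 9917 + √3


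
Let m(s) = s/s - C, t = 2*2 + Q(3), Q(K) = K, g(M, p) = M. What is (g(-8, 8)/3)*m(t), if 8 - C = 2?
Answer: 40/3 ≈ 13.333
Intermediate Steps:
C = 6 (C = 8 - 1*2 = 8 - 2 = 6)
t = 7 (t = 2*2 + 3 = 4 + 3 = 7)
m(s) = -5 (m(s) = s/s - 1*6 = 1 - 6 = -5)
(g(-8, 8)/3)*m(t) = -8/3*(-5) = 40/3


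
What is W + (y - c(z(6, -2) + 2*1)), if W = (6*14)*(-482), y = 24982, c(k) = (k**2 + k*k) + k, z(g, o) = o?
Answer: -15506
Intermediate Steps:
c(k) = k + 2*k**2 (c(k) = (k**2 + k**2) + k = 2*k**2 + k = k + 2*k**2)
W = -40488 (W = 84*(-482) = -40488)
W + (y - c(z(6, -2) + 2*1)) = -40488 + (24982 - (-2 + 2*1)*(1 + 2*(-2 + 2*1))) = -40488 + (24982 - (-2 + 2)*(1 + 2*(-2 + 2))) = -40488 + (24982 - 0*(1 + 2*0)) = -40488 + (24982 - 0*(1 + 0)) = -40488 + (24982 - 0) = -40488 + (24982 - 1*0) = -40488 + (24982 + 0) = -40488 + 24982 = -15506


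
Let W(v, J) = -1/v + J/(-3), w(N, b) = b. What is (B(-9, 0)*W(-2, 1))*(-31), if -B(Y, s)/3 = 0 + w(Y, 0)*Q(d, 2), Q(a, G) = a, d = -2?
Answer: 0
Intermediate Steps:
W(v, J) = -1/v - J/3 (W(v, J) = -1/v + J*(-⅓) = -1/v - J/3)
B(Y, s) = 0 (B(Y, s) = -3*(0 + 0*(-2)) = -3*(0 + 0) = -3*0 = 0)
(B(-9, 0)*W(-2, 1))*(-31) = (0*(-1/(-2) - ⅓*1))*(-31) = (0*(-1*(-½) - ⅓))*(-31) = (0*(½ - ⅓))*(-31) = (0*(⅙))*(-31) = 0*(-31) = 0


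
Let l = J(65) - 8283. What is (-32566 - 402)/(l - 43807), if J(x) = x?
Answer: 32968/52025 ≈ 0.63370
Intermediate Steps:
l = -8218 (l = 65 - 8283 = -8218)
(-32566 - 402)/(l - 43807) = (-32566 - 402)/(-8218 - 43807) = -32968/(-52025) = -32968*(-1/52025) = 32968/52025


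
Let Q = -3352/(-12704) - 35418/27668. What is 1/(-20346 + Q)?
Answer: -10984196/223495614539 ≈ -4.9147e-5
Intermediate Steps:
Q = -11162723/10984196 (Q = -3352*(-1/12704) - 35418*1/27668 = 419/1588 - 17709/13834 = -11162723/10984196 ≈ -1.0163)
1/(-20346 + Q) = 1/(-20346 - 11162723/10984196) = 1/(-223495614539/10984196) = -10984196/223495614539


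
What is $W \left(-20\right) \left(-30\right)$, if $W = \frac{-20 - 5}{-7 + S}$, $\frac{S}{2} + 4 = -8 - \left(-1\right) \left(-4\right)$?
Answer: $\frac{5000}{13} \approx 384.62$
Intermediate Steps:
$S = -32$ ($S = -8 + 2 \left(-8 - \left(-1\right) \left(-4\right)\right) = -8 + 2 \left(-8 - 4\right) = -8 + 2 \left(-12\right) = -8 - 24 = -32$)
$W = \frac{25}{39}$ ($W = \frac{-20 - 5}{-7 - 32} = - \frac{25}{-39} = \left(-25\right) \left(- \frac{1}{39}\right) = \frac{25}{39} \approx 0.64103$)
$W \left(-20\right) \left(-30\right) = \frac{25}{39} \left(-20\right) \left(-30\right) = \left(- \frac{500}{39}\right) \left(-30\right) = \frac{5000}{13}$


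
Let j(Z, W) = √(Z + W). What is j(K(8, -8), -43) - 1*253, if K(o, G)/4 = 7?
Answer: -253 + I*√15 ≈ -253.0 + 3.873*I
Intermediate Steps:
K(o, G) = 28 (K(o, G) = 4*7 = 28)
j(Z, W) = √(W + Z)
j(K(8, -8), -43) - 1*253 = √(-43 + 28) - 1*253 = √(-15) - 253 = I*√15 - 253 = -253 + I*√15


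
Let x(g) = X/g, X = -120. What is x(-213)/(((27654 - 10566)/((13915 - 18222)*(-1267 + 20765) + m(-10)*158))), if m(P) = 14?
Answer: -209939185/75828 ≈ -2768.6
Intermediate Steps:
x(g) = -120/g
x(-213)/(((27654 - 10566)/((13915 - 18222)*(-1267 + 20765) + m(-10)*158))) = (-120/(-213))/(((27654 - 10566)/((13915 - 18222)*(-1267 + 20765) + 14*158))) = (-120*(-1/213))/((17088/(-4307*19498 + 2212))) = 40/(71*((17088/(-83977886 + 2212)))) = 40/(71*((17088/(-83975674)))) = 40/(71*((17088*(-1/83975674)))) = 40/(71*(-8544/41987837)) = (40/71)*(-41987837/8544) = -209939185/75828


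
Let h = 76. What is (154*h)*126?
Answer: 1474704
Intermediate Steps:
(154*h)*126 = (154*76)*126 = 11704*126 = 1474704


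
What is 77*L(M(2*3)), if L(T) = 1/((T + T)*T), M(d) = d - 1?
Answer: 77/50 ≈ 1.5400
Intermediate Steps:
M(d) = -1 + d
L(T) = 1/(2*T**2) (L(T) = 1/(((2*T))*T) = (1/(2*T))/T = 1/(2*T**2))
77*L(M(2*3)) = 77*(1/(2*(-1 + 2*3)**2)) = 77*(1/(2*(-1 + 6)**2)) = 77*((1/2)/5**2) = 77*((1/2)*(1/25)) = 77*(1/50) = 77/50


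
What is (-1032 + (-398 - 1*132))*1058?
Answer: -1652596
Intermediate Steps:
(-1032 + (-398 - 1*132))*1058 = (-1032 + (-398 - 132))*1058 = (-1032 - 530)*1058 = -1562*1058 = -1652596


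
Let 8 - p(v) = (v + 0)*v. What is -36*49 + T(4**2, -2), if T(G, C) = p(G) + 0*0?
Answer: -2012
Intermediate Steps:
p(v) = 8 - v**2 (p(v) = 8 - (v + 0)*v = 8 - v*v = 8 - v**2)
T(G, C) = 8 - G**2 (T(G, C) = (8 - G**2) + 0*0 = (8 - G**2) + 0 = 8 - G**2)
-36*49 + T(4**2, -2) = -36*49 + (8 - (4**2)**2) = -1764 + (8 - 1*16**2) = -1764 + (8 - 1*256) = -1764 + (8 - 256) = -1764 - 248 = -2012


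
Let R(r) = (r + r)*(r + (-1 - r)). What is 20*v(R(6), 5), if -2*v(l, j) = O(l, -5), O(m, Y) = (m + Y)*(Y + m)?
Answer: -2890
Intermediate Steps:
R(r) = -2*r (R(r) = (2*r)*(-1) = -2*r)
O(m, Y) = (Y + m)² (O(m, Y) = (Y + m)*(Y + m) = (Y + m)²)
v(l, j) = -(-5 + l)²/2
20*v(R(6), 5) = 20*(-(-5 - 2*6)²/2) = 20*(-(-5 - 12)²/2) = 20*(-½*(-17)²) = 20*(-½*289) = 20*(-289/2) = -2890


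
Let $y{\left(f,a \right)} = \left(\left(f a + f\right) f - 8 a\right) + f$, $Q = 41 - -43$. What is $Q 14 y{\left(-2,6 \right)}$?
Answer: $-25872$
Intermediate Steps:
$Q = 84$ ($Q = 41 + 43 = 84$)
$y{\left(f,a \right)} = f - 8 a + f \left(f + a f\right)$ ($y{\left(f,a \right)} = \left(\left(a f + f\right) f - 8 a\right) + f = \left(\left(f + a f\right) f - 8 a\right) + f = \left(f \left(f + a f\right) - 8 a\right) + f = \left(- 8 a + f \left(f + a f\right)\right) + f = f - 8 a + f \left(f + a f\right)$)
$Q 14 y{\left(-2,6 \right)} = 84 \cdot 14 \left(-2 + \left(-2\right)^{2} - 48 + 6 \left(-2\right)^{2}\right) = 1176 \left(-2 + 4 - 48 + 6 \cdot 4\right) = 1176 \left(-2 + 4 - 48 + 24\right) = 1176 \left(-22\right) = -25872$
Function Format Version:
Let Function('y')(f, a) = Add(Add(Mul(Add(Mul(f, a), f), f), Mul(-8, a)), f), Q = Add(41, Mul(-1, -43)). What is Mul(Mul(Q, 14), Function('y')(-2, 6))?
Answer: -25872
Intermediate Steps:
Q = 84 (Q = Add(41, 43) = 84)
Function('y')(f, a) = Add(f, Mul(-8, a), Mul(f, Add(f, Mul(a, f)))) (Function('y')(f, a) = Add(Add(Mul(Add(Mul(a, f), f), f), Mul(-8, a)), f) = Add(Add(Mul(Add(f, Mul(a, f)), f), Mul(-8, a)), f) = Add(Add(Mul(f, Add(f, Mul(a, f))), Mul(-8, a)), f) = Add(Add(Mul(-8, a), Mul(f, Add(f, Mul(a, f)))), f) = Add(f, Mul(-8, a), Mul(f, Add(f, Mul(a, f)))))
Mul(Mul(Q, 14), Function('y')(-2, 6)) = Mul(Mul(84, 14), Add(-2, Pow(-2, 2), Mul(-8, 6), Mul(6, Pow(-2, 2)))) = Mul(1176, Add(-2, 4, -48, Mul(6, 4))) = Mul(1176, Add(-2, 4, -48, 24)) = Mul(1176, -22) = -25872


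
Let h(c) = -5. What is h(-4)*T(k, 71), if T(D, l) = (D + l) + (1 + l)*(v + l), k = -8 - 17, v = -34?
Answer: -13550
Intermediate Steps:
k = -25
T(D, l) = D + l + (1 + l)*(-34 + l) (T(D, l) = (D + l) + (1 + l)*(-34 + l) = D + l + (1 + l)*(-34 + l))
h(-4)*T(k, 71) = -5*(-34 - 25 + 71**2 - 32*71) = -5*(-34 - 25 + 5041 - 2272) = -5*2710 = -13550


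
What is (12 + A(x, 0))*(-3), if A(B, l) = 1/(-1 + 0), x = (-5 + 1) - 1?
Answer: -33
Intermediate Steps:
x = -5 (x = -4 - 1 = -5)
A(B, l) = -1 (A(B, l) = 1/(-1) = -1)
(12 + A(x, 0))*(-3) = (12 - 1)*(-3) = 11*(-3) = -33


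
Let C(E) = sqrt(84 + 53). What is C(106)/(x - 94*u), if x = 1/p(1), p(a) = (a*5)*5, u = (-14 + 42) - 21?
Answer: -25*sqrt(137)/16449 ≈ -0.017789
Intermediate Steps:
u = 7 (u = 28 - 21 = 7)
C(E) = sqrt(137)
p(a) = 25*a (p(a) = (5*a)*5 = 25*a)
x = 1/25 (x = 1/(25*1) = 1/25 ≈ 0.040000)
C(106)/(x - 94*u) = sqrt(137)/(1/25 - 94*7) = sqrt(137)/(1/25 - 658) = sqrt(137)/(-16449/25) = sqrt(137)*(-25/16449) = -25*sqrt(137)/16449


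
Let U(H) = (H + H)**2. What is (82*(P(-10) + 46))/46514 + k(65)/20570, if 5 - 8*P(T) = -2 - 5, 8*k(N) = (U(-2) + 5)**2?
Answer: 330736937/3827171920 ≈ 0.086418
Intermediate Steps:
U(H) = 4*H**2 (U(H) = (2*H)**2 = 4*H**2)
k(N) = 441/8 (k(N) = (4*(-2)**2 + 5)**2/8 = (4*4 + 5)**2/8 = (16 + 5)**2/8 = (1/8)*21**2 = (1/8)*441 = 441/8)
P(T) = 3/2 (P(T) = 5/8 - (-2 - 5)/8 = 5/8 - 1/8*(-7) = 5/8 + 7/8 = 3/2)
(82*(P(-10) + 46))/46514 + k(65)/20570 = (82*(3/2 + 46))/46514 + (441/8)/20570 = (82*(95/2))*(1/46514) + (441/8)*(1/20570) = 3895*(1/46514) + 441/164560 = 3895/46514 + 441/164560 = 330736937/3827171920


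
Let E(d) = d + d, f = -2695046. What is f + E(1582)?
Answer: -2691882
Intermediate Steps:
E(d) = 2*d
f + E(1582) = -2695046 + 2*1582 = -2695046 + 3164 = -2691882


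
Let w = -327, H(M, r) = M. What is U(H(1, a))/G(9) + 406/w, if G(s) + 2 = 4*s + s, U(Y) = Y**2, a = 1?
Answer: -17131/14061 ≈ -1.2183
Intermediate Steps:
G(s) = -2 + 5*s (G(s) = -2 + (4*s + s) = -2 + 5*s)
U(H(1, a))/G(9) + 406/w = 1**2/(-2 + 5*9) + 406/(-327) = 1/(-2 + 45) + 406*(-1/327) = 1/43 - 406/327 = -17131/14061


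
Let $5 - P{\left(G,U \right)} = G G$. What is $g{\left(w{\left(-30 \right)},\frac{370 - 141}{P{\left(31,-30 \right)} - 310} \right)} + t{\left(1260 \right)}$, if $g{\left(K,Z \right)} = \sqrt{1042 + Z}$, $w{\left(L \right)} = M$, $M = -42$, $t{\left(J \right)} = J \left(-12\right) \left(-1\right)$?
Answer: $15120 + \frac{\sqrt{1669781838}}{1266} \approx 15152.0$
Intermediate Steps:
$t{\left(J \right)} = 12 J$ ($t{\left(J \right)} = - 12 J \left(-1\right) = 12 J$)
$P{\left(G,U \right)} = 5 - G^{2}$ ($P{\left(G,U \right)} = 5 - G G = 5 - G^{2}$)
$w{\left(L \right)} = -42$
$g{\left(w{\left(-30 \right)},\frac{370 - 141}{P{\left(31,-30 \right)} - 310} \right)} + t{\left(1260 \right)} = \sqrt{1042 + \frac{370 - 141}{\left(5 - 31^{2}\right) - 310}} + 12 \cdot 1260 = \sqrt{1042 + \frac{229}{\left(5 - 961\right) - 310}} + 15120 = \sqrt{1042 + \frac{229}{-956 - 310}} + 15120 = \sqrt{1042 + \frac{229}{-1266}} + 15120 = \sqrt{1042 + 229 \left(- \frac{1}{1266}\right)} + 15120 = \sqrt{1042 - \frac{229}{1266}} + 15120 = \sqrt{\frac{1318943}{1266}} + 15120 = \frac{\sqrt{1669781838}}{1266} + 15120 = 15120 + \frac{\sqrt{1669781838}}{1266}$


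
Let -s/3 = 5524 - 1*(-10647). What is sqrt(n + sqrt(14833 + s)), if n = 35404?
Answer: 2*sqrt(8851 + I*sqrt(2105)) ≈ 188.16 + 0.48767*I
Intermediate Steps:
s = -48513 (s = -3*(5524 - 1*(-10647)) = -3*(5524 + 10647) = -3*16171 = -48513)
sqrt(n + sqrt(14833 + s)) = sqrt(35404 + sqrt(14833 - 48513)) = sqrt(35404 + sqrt(-33680)) = sqrt(35404 + 4*I*sqrt(2105))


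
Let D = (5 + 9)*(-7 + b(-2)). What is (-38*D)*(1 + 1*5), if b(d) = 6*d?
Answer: 60648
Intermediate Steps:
D = -266 (D = (5 + 9)*(-7 + 6*(-2)) = 14*(-7 - 12) = 14*(-19) = -266)
(-38*D)*(1 + 1*5) = (-38*(-266))*(1 + 1*5) = 10108*(1 + 5) = 10108*6 = 60648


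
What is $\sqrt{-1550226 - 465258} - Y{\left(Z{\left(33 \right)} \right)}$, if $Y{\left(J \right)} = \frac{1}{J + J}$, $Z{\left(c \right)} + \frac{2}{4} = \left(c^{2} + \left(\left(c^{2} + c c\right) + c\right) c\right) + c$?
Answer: $- \frac{1}{148169} + 2 i \sqrt{503871} \approx -6.749 \cdot 10^{-6} + 1419.7 i$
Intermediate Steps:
$Z{\left(c \right)} = - \frac{1}{2} + c + c^{2} + c \left(c + 2 c^{2}\right)$ ($Z{\left(c \right)} = - \frac{1}{2} + \left(\left(c^{2} + \left(\left(c^{2} + c c\right) + c\right) c\right) + c\right) = - \frac{1}{2} + \left(\left(c^{2} + \left(\left(c^{2} + c^{2}\right) + c\right) c\right) + c\right) = - \frac{1}{2} + \left(\left(c^{2} + \left(2 c^{2} + c\right) c\right) + c\right) = - \frac{1}{2} + \left(\left(c^{2} + \left(c + 2 c^{2}\right) c\right) + c\right) = - \frac{1}{2} + \left(\left(c^{2} + c \left(c + 2 c^{2}\right)\right) + c\right) = - \frac{1}{2} + \left(c + c^{2} + c \left(c + 2 c^{2}\right)\right) = - \frac{1}{2} + c + c^{2} + c \left(c + 2 c^{2}\right)$)
$Y{\left(J \right)} = \frac{1}{2 J}$
$\sqrt{-1550226 - 465258} - Y{\left(Z{\left(33 \right)} \right)} = \sqrt{-1550226 - 465258} - \frac{1}{2 \left(- \frac{1}{2} + 33 + 2 \cdot 33^{2} + 2 \cdot 33^{3}\right)} = \sqrt{-1550226 + \left(-1018724 + 553466\right)} - \frac{1}{2 \left(- \frac{1}{2} + 33 + 2 \cdot 1089 + 2 \cdot 35937\right)} = \sqrt{-1550226 - 465258} - \frac{1}{2 \left(- \frac{1}{2} + 33 + 2178 + 71874\right)} = \sqrt{-2015484} - \frac{1}{2 \cdot \frac{148169}{2}} = 2 i \sqrt{503871} - \frac{1}{2} \cdot \frac{2}{148169} = 2 i \sqrt{503871} - \frac{1}{148169} = - \frac{1}{148169} + 2 i \sqrt{503871}$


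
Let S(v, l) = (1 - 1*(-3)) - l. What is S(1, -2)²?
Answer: 36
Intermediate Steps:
S(v, l) = 4 - l (S(v, l) = (1 + 3) - l = 4 - l)
S(1, -2)² = (4 - 1*(-2))² = (4 + 2)² = 6² = 36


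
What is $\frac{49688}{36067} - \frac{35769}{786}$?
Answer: $- \frac{417008585}{9449554} \approx -44.13$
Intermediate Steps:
$\frac{49688}{36067} - \frac{35769}{786} = 49688 \cdot \frac{1}{36067} - \frac{11923}{262} = \frac{49688}{36067} - \frac{11923}{262} = - \frac{417008585}{9449554}$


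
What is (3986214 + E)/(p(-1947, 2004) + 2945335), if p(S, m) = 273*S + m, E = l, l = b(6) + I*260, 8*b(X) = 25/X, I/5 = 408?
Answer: 216797497/115958784 ≈ 1.8696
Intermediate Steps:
I = 2040 (I = 5*408 = 2040)
b(X) = 25/(8*X) (b(X) = (25/X)/8 = 25/(8*X))
l = 25459225/48 (l = (25/8)/6 + 2040*260 = (25/8)*(1/6) + 530400 = 25/48 + 530400 = 25459225/48 ≈ 5.3040e+5)
E = 25459225/48 ≈ 5.3040e+5
p(S, m) = m + 273*S
(3986214 + E)/(p(-1947, 2004) + 2945335) = (3986214 + 25459225/48)/((2004 + 273*(-1947)) + 2945335) = 216797497/(48*((2004 - 531531) + 2945335)) = 216797497/(48*(-529527 + 2945335)) = (216797497/48)/2415808 = (216797497/48)*(1/2415808) = 216797497/115958784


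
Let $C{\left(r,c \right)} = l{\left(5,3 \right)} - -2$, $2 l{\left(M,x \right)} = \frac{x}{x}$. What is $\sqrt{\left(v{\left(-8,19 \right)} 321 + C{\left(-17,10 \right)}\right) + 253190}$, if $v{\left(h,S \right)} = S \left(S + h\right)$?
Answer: $\frac{\sqrt{1281126}}{2} \approx 565.93$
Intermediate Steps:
$l{\left(M,x \right)} = \frac{1}{2}$ ($l{\left(M,x \right)} = \frac{x \frac{1}{x}}{2} = \frac{1}{2} \cdot 1 = \frac{1}{2}$)
$C{\left(r,c \right)} = \frac{5}{2}$ ($C{\left(r,c \right)} = \frac{1}{2} - -2 = \frac{1}{2} + 2 = \frac{5}{2}$)
$\sqrt{\left(v{\left(-8,19 \right)} 321 + C{\left(-17,10 \right)}\right) + 253190} = \sqrt{\left(19 \left(19 - 8\right) 321 + \frac{5}{2}\right) + 253190} = \sqrt{\left(19 \cdot 11 \cdot 321 + \frac{5}{2}\right) + 253190} = \sqrt{\left(209 \cdot 321 + \frac{5}{2}\right) + 253190} = \sqrt{\left(67089 + \frac{5}{2}\right) + 253190} = \sqrt{\frac{134183}{2} + 253190} = \sqrt{\frac{640563}{2}} = \frac{\sqrt{1281126}}{2}$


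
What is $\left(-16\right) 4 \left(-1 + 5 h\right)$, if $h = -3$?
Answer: $1024$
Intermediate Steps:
$\left(-16\right) 4 \left(-1 + 5 h\right) = \left(-16\right) 4 \left(-1 + 5 \left(-3\right)\right) = - 64 \left(-1 - 15\right) = \left(-64\right) \left(-16\right) = 1024$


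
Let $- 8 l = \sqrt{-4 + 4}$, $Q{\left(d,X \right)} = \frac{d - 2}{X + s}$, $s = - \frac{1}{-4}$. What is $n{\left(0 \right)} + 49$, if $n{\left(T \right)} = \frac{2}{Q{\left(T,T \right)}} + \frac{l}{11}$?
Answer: $\frac{195}{4} \approx 48.75$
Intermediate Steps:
$s = \frac{1}{4}$ ($s = \left(-1\right) \left(- \frac{1}{4}\right) = \frac{1}{4} \approx 0.25$)
$Q{\left(d,X \right)} = \frac{-2 + d}{\frac{1}{4} + X}$ ($Q{\left(d,X \right)} = \frac{d - 2}{X + \frac{1}{4}} = \frac{-2 + d}{\frac{1}{4} + X}$)
$l = 0$ ($l = - \frac{\sqrt{-4 + 4}}{8} = - \frac{\sqrt{0}}{8} = \left(- \frac{1}{8}\right) 0 = 0$)
$n{\left(T \right)} = \frac{1 + 4 T}{2 \left(-2 + T\right)}$ ($n{\left(T \right)} = \frac{2}{4 \frac{1}{1 + 4 T} \left(-2 + T\right)} + \frac{0}{11} = 2 \frac{1 + 4 T}{4 \left(-2 + T\right)} + 0 \cdot \frac{1}{11} = \frac{1 + 4 T}{2 \left(-2 + T\right)} + 0 = \frac{1 + 4 T}{2 \left(-2 + T\right)}$)
$n{\left(0 \right)} + 49 = \frac{1 + 4 \cdot 0}{2 \left(-2 + 0\right)} + 49 = \frac{1 + 0}{2 \left(-2\right)} + 49 = \frac{1}{2} \left(- \frac{1}{2}\right) 1 + 49 = - \frac{1}{4} + 49 = \frac{195}{4}$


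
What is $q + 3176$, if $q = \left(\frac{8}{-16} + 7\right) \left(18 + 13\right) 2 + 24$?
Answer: $3603$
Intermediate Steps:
$q = 427$ ($q = \left(8 \left(- \frac{1}{16}\right) + 7\right) 31 \cdot 2 + 24 = \left(- \frac{1}{2} + 7\right) 31 \cdot 2 + 24 = \frac{13}{2} \cdot 31 \cdot 2 + 24 = \frac{403}{2} \cdot 2 + 24 = 403 + 24 = 427$)
$q + 3176 = 427 + 3176 = 3603$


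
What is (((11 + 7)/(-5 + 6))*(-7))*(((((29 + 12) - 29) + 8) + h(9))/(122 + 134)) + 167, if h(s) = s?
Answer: 19549/128 ≈ 152.73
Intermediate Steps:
(((11 + 7)/(-5 + 6))*(-7))*(((((29 + 12) - 29) + 8) + h(9))/(122 + 134)) + 167 = (((11 + 7)/(-5 + 6))*(-7))*(((((29 + 12) - 29) + 8) + 9)/(122 + 134)) + 167 = ((18/1)*(-7))*((((41 - 29) + 8) + 9)/256) + 167 = ((18*1)*(-7))*(((12 + 8) + 9)*(1/256)) + 167 = (18*(-7))*((20 + 9)*(1/256)) + 167 = -3654/256 + 167 = -126*29/256 + 167 = -1827/128 + 167 = 19549/128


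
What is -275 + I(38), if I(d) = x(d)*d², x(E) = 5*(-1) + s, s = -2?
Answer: -10383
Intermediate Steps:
x(E) = -7 (x(E) = 5*(-1) - 2 = -5 - 2 = -7)
I(d) = -7*d²
-275 + I(38) = -275 - 7*38² = -275 - 7*1444 = -275 - 10108 = -10383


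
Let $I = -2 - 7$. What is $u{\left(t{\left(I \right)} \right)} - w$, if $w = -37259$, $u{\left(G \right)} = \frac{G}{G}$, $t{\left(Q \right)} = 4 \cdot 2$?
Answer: $37260$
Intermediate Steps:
$I = -9$ ($I = -2 - 7 = -9$)
$t{\left(Q \right)} = 8$
$u{\left(G \right)} = 1$
$u{\left(t{\left(I \right)} \right)} - w = 1 - -37259 = 1 + 37259 = 37260$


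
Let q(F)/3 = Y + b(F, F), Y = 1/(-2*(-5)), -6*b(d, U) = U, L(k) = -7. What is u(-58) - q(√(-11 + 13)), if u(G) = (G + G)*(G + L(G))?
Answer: 75397/10 + √2/2 ≈ 7540.4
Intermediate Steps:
b(d, U) = -U/6
u(G) = 2*G*(-7 + G) (u(G) = (G + G)*(G - 7) = (2*G)*(-7 + G) = 2*G*(-7 + G))
Y = ⅒ (Y = 1/10 = ⅒ ≈ 0.10000)
q(F) = 3/10 - F/2 (q(F) = 3*(⅒ - F/6) = 3/10 - F/2)
u(-58) - q(√(-11 + 13)) = 2*(-58)*(-7 - 58) - (3/10 - √(-11 + 13)/2) = 2*(-58)*(-65) - (3/10 - √2/2) = 7540 + (-3/10 + √2/2) = 75397/10 + √2/2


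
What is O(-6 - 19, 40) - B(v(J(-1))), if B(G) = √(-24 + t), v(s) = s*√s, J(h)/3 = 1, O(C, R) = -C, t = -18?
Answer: 25 - I*√42 ≈ 25.0 - 6.4807*I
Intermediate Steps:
J(h) = 3 (J(h) = 3*1 = 3)
v(s) = s^(3/2)
B(G) = I*√42 (B(G) = √(-24 - 18) = √(-42) = I*√42)
O(-6 - 19, 40) - B(v(J(-1))) = -(-6 - 19) - I*√42 = -1*(-25) - I*√42 = 25 - I*√42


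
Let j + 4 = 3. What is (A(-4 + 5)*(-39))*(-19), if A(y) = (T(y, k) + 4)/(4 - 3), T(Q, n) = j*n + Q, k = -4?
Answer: 6669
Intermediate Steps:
j = -1 (j = -4 + 3 = -1)
T(Q, n) = Q - n (T(Q, n) = -n + Q = Q - n)
A(y) = 8 + y (A(y) = ((y - 1*(-4)) + 4)/(4 - 3) = ((y + 4) + 4)/1 = ((4 + y) + 4)*1 = (8 + y)*1 = 8 + y)
(A(-4 + 5)*(-39))*(-19) = ((8 + (-4 + 5))*(-39))*(-19) = ((8 + 1)*(-39))*(-19) = (9*(-39))*(-19) = -351*(-19) = 6669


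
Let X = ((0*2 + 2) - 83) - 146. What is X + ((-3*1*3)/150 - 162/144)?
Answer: -45637/200 ≈ -228.19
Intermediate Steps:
X = -227 (X = ((0 + 2) - 83) - 146 = (2 - 83) - 146 = -81 - 146 = -227)
X + ((-3*1*3)/150 - 162/144) = -227 + ((-3*1*3)/150 - 162/144) = -227 + (-3*3*(1/150) - 162*1/144) = -227 + (-9*1/150 - 9/8) = -227 + (-3/50 - 9/8) = -227 - 237/200 = -45637/200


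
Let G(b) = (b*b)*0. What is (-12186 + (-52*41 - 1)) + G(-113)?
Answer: -14319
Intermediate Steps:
G(b) = 0 (G(b) = b²*0 = 0)
(-12186 + (-52*41 - 1)) + G(-113) = (-12186 + (-52*41 - 1)) + 0 = (-12186 + (-2132 - 1)) + 0 = (-12186 - 2133) + 0 = -14319 + 0 = -14319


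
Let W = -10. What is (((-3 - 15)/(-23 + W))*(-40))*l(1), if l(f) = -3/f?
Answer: 720/11 ≈ 65.455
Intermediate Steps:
(((-3 - 15)/(-23 + W))*(-40))*l(1) = (((-3 - 15)/(-23 - 10))*(-40))*(-3/1) = (-18/(-33)*(-40))*(-3*1) = (-18*(-1/33)*(-40))*(-3) = ((6/11)*(-40))*(-3) = -240/11*(-3) = 720/11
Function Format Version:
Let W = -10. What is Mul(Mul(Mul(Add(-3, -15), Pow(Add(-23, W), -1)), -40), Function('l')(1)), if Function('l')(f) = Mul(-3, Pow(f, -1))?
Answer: Rational(720, 11) ≈ 65.455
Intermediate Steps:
Mul(Mul(Mul(Add(-3, -15), Pow(Add(-23, W), -1)), -40), Function('l')(1)) = Mul(Mul(Mul(Add(-3, -15), Pow(Add(-23, -10), -1)), -40), Mul(-3, Pow(1, -1))) = Mul(Mul(Mul(-18, Pow(-33, -1)), -40), Mul(-3, 1)) = Mul(Mul(Mul(-18, Rational(-1, 33)), -40), -3) = Mul(Mul(Rational(6, 11), -40), -3) = Mul(Rational(-240, 11), -3) = Rational(720, 11)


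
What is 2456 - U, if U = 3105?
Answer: -649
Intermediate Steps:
2456 - U = 2456 - 1*3105 = 2456 - 3105 = -649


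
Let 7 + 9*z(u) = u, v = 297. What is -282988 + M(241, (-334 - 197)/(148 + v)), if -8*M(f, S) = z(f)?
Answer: -1131965/4 ≈ -2.8299e+5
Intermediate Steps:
z(u) = -7/9 + u/9
M(f, S) = 7/72 - f/72 (M(f, S) = -(-7/9 + f/9)/8 = 7/72 - f/72)
-282988 + M(241, (-334 - 197)/(148 + v)) = -282988 + (7/72 - 1/72*241) = -282988 + (7/72 - 241/72) = -282988 - 13/4 = -1131965/4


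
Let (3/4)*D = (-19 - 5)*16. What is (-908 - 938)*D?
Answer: 945152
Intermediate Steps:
D = -512 (D = 4*((-19 - 5)*16)/3 = 4*(-24*16)/3 = (4/3)*(-384) = -512)
(-908 - 938)*D = (-908 - 938)*(-512) = -1846*(-512) = 945152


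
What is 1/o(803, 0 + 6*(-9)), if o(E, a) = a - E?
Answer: -1/857 ≈ -0.0011669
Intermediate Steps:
1/o(803, 0 + 6*(-9)) = 1/((0 + 6*(-9)) - 1*803) = 1/((0 - 54) - 803) = 1/(-54 - 803) = 1/(-857) = -1/857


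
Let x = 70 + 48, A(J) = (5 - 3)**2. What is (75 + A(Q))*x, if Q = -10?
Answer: 9322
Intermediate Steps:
A(J) = 4 (A(J) = 2**2 = 4)
x = 118
(75 + A(Q))*x = (75 + 4)*118 = 79*118 = 9322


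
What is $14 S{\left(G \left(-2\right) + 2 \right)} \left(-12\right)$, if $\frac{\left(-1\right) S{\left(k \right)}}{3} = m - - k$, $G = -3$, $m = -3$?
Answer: $2520$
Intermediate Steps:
$S{\left(k \right)} = 9 - 3 k$ ($S{\left(k \right)} = - 3 \left(-3 - - k\right) = - 3 \left(-3 + k\right) = 9 - 3 k$)
$14 S{\left(G \left(-2\right) + 2 \right)} \left(-12\right) = 14 \left(9 - 3 \left(\left(-3\right) \left(-2\right) + 2\right)\right) \left(-12\right) = 14 \left(9 - 3 \left(6 + 2\right)\right) \left(-12\right) = 14 \left(9 - 24\right) \left(-12\right) = 14 \left(-15\right) \left(-12\right) = \left(-210\right) \left(-12\right) = 2520$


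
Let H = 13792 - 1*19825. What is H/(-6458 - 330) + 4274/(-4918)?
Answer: 329191/16691692 ≈ 0.019722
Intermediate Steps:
H = -6033 (H = 13792 - 19825 = -6033)
H/(-6458 - 330) + 4274/(-4918) = -6033/(-6458 - 330) + 4274/(-4918) = -6033/(-6788) + 4274*(-1/4918) = -6033*(-1/6788) - 2137/2459 = 6033/6788 - 2137/2459 = 329191/16691692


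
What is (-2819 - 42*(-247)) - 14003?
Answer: -6448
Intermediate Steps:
(-2819 - 42*(-247)) - 14003 = (-2819 + 10374) - 14003 = 7555 - 14003 = -6448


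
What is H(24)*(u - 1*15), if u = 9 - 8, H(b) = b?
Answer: -336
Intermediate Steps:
u = 1
H(24)*(u - 1*15) = 24*(1 - 1*15) = 24*(1 - 15) = 24*(-14) = -336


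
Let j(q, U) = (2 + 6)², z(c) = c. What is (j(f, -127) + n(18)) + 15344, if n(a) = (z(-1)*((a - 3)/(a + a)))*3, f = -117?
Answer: 61627/4 ≈ 15407.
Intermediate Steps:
j(q, U) = 64 (j(q, U) = 8² = 64)
n(a) = -3*(-3 + a)/(2*a) (n(a) = -(a - 3)/(a + a)*3 = -(-3 + a)/(2*a)*3 = -3*(-3 + a)/(2*a))
(j(f, -127) + n(18)) + 15344 = (64 + (3/2)*(3 - 1*18)/18) + 15344 = (64 + (3/2)*(1/18)*(3 - 18)) + 15344 = (64 + (3/2)*(1/18)*(-15)) + 15344 = (64 - 5/4) + 15344 = 251/4 + 15344 = 61627/4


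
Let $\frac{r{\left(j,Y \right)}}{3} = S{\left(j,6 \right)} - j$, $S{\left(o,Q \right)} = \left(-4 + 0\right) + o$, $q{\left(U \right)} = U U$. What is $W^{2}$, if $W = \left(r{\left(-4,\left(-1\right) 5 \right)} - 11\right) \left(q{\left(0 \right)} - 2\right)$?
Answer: $2116$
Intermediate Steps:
$q{\left(U \right)} = U^{2}$
$S{\left(o,Q \right)} = -4 + o$
$r{\left(j,Y \right)} = -12$ ($r{\left(j,Y \right)} = 3 \left(\left(-4 + j\right) - j\right) = 3 \left(-4\right) = -12$)
$W = 46$ ($W = \left(-12 - 11\right) \left(0^{2} - 2\right) = - 23 \left(0 - 2\right) = \left(-23\right) \left(-2\right) = 46$)
$W^{2} = 46^{2} = 2116$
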